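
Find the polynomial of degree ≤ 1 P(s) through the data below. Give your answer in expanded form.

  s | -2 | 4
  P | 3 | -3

Build the Lagrange basis polynomials:
L_0(s) = (s - 4) / [-6] = -(1/6)s + 2/3
L_1(s) = (s + 2) / [6] = (1/6)s + 1/3
P(s) = 3·L_0 + (-3)·L_1
  3·L_0(s) = -(1/2)s + 2
  (-3)·L_1(s) = -(1/2)s - 1
Adding term by term: -s + 1

P(s) = -s + 1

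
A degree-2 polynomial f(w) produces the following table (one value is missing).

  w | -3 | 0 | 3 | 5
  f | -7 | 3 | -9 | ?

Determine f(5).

-263/9

The 3 known values determine f uniquely (degree ≤ 2).
Evaluate each Lagrange basis at w = 5:
L_0(5) = (5)·(2)/[(-3)·(-6)] = 5/9
L_1(5) = (8)·(2)/[(3)·(-3)] = -16/9
L_2(5) = (8)·(5)/[(6)·(3)] = 20/9
Sum: (-7)·(5/9) + 3·(-16/9) + (-9)·(20/9) = -263/9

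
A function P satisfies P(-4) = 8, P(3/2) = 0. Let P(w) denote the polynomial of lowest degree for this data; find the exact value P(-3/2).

48/11

Evaluate each Lagrange basis at w = -3/2:
L_0(-3/2) = (-3)/[(-11/2)] = 6/11
L_1(-3/2) = (5/2)/[(11/2)] = 5/11
Sum: 8·(6/11) + 0 = 48/11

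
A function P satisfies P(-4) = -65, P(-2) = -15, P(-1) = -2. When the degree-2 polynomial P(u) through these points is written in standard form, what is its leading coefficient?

Build the Lagrange basis polynomials:
L_0(u) = (u + 2)(u + 1) / [6] = (1/6)u^2 + (1/2)u + 1/3
L_1(u) = (u + 4)(u + 1) / [-2] = -(1/2)u^2 - (5/2)u - 2
L_2(u) = (u + 4)(u + 2) / [3] = (1/3)u^2 + 2u + 8/3
P(u) = (-65)·L_0 + (-15)·L_1 + (-2)·L_2
Only the coefficient of u^2 is needed; take it from each L_i and combine:
(-65)·(1/6) + (-15)·(-1/2) + (-2)·(1/3) = -4

-4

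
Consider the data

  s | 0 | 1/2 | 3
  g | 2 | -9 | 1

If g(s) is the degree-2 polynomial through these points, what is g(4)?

106/3

Using Newton's divided-difference form:
g[0,1/2] = (-9 - 2) / (1/2 - 0) = -22
g[1/2,3] = (1 - (-9)) / (3 - 1/2) = 4
g[0,1/2,3] = (4 - (-22)) / (3 - 0) = 26/3
g(4) = 2 + (-22)·(4) + (26/3)·(4)·(7/2) = 106/3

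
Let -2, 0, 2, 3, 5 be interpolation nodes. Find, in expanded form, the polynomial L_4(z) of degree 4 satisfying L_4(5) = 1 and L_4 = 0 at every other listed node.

L_4(z) = (1/210)z^4 - (1/70)z^3 - (2/105)z^2 + (2/35)z

L_4(z) = (z + 2)z(z - 2)(z - 3) / [(7)·(5)·(3)·(2)]
       = (z^4 - 3z^3 - 4z^2 + 12z) / (210)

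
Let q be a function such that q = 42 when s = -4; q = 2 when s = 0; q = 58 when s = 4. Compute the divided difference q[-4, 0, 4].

3

q[-4,0] = (2 - 42) / (0 - (-4)) = -10
q[0,4] = (58 - 2) / (4 - 0) = 14
q[-4,0,4] = (14 - (-10)) / (4 - (-4)) = 3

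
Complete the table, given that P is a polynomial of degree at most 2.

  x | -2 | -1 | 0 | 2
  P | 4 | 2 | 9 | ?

The 3 known values determine P uniquely (degree ≤ 2).
L_0(2) = (3)·(2)/[(-1)·(-2)] = 3
L_1(2) = (4)·(2)/[(1)·(-1)] = -8
L_2(2) = (4)·(3)/[(2)·(1)] = 6
Sum: 4·(3) + 2·(-8) + 9·(6) = 50

50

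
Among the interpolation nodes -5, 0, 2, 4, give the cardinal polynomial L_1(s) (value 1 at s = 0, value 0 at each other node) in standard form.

L_1(s) = (1/40)s^3 - (1/40)s^2 - (11/20)s + 1

L_1(s) = (s + 5)(s - 2)(s - 4) / [(5)·(-2)·(-4)]
       = (s^3 - s^2 - 22s + 40) / (40)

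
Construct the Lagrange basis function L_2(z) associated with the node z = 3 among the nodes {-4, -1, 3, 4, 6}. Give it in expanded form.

L_2(z) = (1/84)z^4 - (5/84)z^3 - (11/42)z^2 + (20/21)z + 8/7

L_2(z) = (z + 4)(z + 1)(z - 4)(z - 6) / [(7)·(4)·(-1)·(-3)]
       = (z^4 - 5z^3 - 22z^2 + 80z + 96) / (84)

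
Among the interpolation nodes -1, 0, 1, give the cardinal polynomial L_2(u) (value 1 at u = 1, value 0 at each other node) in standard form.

L_2(u) = (u + 1)u / [(2)·(1)]
       = (u^2 + u) / (2)

L_2(u) = (1/2)u^2 + (1/2)u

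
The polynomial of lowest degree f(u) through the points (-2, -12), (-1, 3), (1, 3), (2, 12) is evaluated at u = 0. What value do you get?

Using Newton's divided-difference form:
f[-2,-1] = (3 - (-12)) / (-1 - (-2)) = 15
f[-1,1] = (3 - 3) / (1 - (-1)) = 0
f[1,2] = (12 - 3) / (2 - 1) = 9
f[-2,-1,1] = (0 - 15) / (1 - (-2)) = -5
f[-1,1,2] = (9 - 0) / (2 - (-1)) = 3
f[-2,-1,1,2] = (3 - (-5)) / (2 - (-2)) = 2
f(0) = -12 + 15·(2) + (-5)·(2)·(1) + 2·(2)·(1)·(-1) = 4

4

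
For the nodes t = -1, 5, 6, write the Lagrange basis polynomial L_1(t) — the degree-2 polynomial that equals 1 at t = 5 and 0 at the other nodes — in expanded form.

L_1(t) = -(1/6)t^2 + (5/6)t + 1

L_1(t) = (t + 1)(t - 6) / [(6)·(-1)]
       = (t^2 - 5t - 6) / (-6)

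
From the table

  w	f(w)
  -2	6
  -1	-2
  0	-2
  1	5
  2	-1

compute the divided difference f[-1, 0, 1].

f[-1,0] = (-2 - (-2)) / (0 - (-1)) = 0
f[0,1] = (5 - (-2)) / (1 - 0) = 7
f[-1,0,1] = (7 - 0) / (1 - (-1)) = 7/2

7/2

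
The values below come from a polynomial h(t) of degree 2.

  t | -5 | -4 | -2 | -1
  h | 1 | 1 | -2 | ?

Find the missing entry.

The 3 known values determine h uniquely (degree ≤ 2).
Evaluate each Lagrange basis at t = -1:
L_0(-1) = (3)·(1)/[(-1)·(-3)] = 1
L_1(-1) = (4)·(1)/[(1)·(-2)] = -2
L_2(-1) = (4)·(3)/[(3)·(2)] = 2
Sum: 1·(1) + 1·(-2) + (-2)·(2) = -5

-5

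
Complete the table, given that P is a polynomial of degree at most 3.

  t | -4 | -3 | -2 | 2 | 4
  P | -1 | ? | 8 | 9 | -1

197/48

The 4 known values determine P uniquely (degree ≤ 3).
Evaluate each Lagrange basis at t = -3:
L_0(-3) = (-1)·(-5)·(-7)/[(-2)·(-6)·(-8)] = 35/96
L_1(-3) = (1)·(-5)·(-7)/[(2)·(-4)·(-6)] = 35/48
L_2(-3) = (1)·(-1)·(-7)/[(6)·(4)·(-2)] = -7/48
L_3(-3) = (1)·(-1)·(-5)/[(8)·(6)·(2)] = 5/96
Sum: (-1)·(35/96) + 8·(35/48) + 9·(-7/48) + (-1)·(5/96) = 197/48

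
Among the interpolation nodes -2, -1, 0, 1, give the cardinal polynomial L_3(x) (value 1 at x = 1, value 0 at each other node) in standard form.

L_3(x) = (1/6)x^3 + (1/2)x^2 + (1/3)x

L_3(x) = (x + 2)(x + 1)x / [(3)·(2)·(1)]
       = (x^3 + 3x^2 + 2x) / (6)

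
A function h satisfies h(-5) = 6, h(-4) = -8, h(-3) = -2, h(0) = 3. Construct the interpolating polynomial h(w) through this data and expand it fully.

h(w) = -(133/60)w^3 - (83/5)w^2 - (1691/60)w + 3

Build the Lagrange basis polynomials:
L_0(w) = (w + 4)(w + 3)w / [-10] = -(1/10)w^3 - (7/10)w^2 - (6/5)w
L_1(w) = (w + 5)(w + 3)w / [4] = (1/4)w^3 + 2w^2 + (15/4)w
L_2(w) = (w + 5)(w + 4)w / [-6] = -(1/6)w^3 - (3/2)w^2 - (10/3)w
L_3(w) = (w + 5)(w + 4)(w + 3) / [60] = (1/60)w^3 + (1/5)w^2 + (47/60)w + 1
h(w) = 6·L_0 + (-8)·L_1 + (-2)·L_2 + 3·L_3
  6·L_0(w) = -(3/5)w^3 - (21/5)w^2 - (36/5)w
  (-8)·L_1(w) = -2w^3 - 16w^2 - 30w
  (-2)·L_2(w) = (1/3)w^3 + 3w^2 + (20/3)w
  3·L_3(w) = (1/20)w^3 + (3/5)w^2 + (47/20)w + 3
Adding term by term: -(133/60)w^3 - (83/5)w^2 - (1691/60)w + 3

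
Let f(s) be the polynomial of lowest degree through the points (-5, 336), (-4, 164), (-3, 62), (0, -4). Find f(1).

Evaluate each Lagrange basis at s = 1:
L_0(1) = (5)·(4)·(1)/[(-1)·(-2)·(-5)] = -2
L_1(1) = (6)·(4)·(1)/[(1)·(-1)·(-4)] = 6
L_2(1) = (6)·(5)·(1)/[(2)·(1)·(-3)] = -5
L_3(1) = (6)·(5)·(4)/[(5)·(4)·(3)] = 2
Sum: 336·(-2) + 164·(6) + 62·(-5) + (-4)·(2) = -6

-6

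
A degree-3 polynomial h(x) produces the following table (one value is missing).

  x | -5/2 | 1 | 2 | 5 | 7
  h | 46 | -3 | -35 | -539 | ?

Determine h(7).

The 4 known values determine h uniquely (degree ≤ 3).
L_0(7) = (6)·(5)·(2)/[(-7/2)·(-9/2)·(-15/2)] = -32/63
L_1(7) = (19/2)·(5)·(2)/[(7/2)·(-1)·(-4)] = 95/14
L_2(7) = (19/2)·(6)·(2)/[(9/2)·(1)·(-3)] = -76/9
L_3(7) = (19/2)·(6)·(5)/[(15/2)·(4)·(3)] = 19/6
Sum: 46·(-32/63) + (-3)·(95/14) + (-35)·(-76/9) + (-539)·(19/6) = -1455

-1455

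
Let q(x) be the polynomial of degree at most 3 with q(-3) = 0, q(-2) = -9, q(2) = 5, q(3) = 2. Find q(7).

-150

Using Newton's divided-difference form:
q[-3,-2] = (-9 - 0) / (-2 - (-3)) = -9
q[-2,2] = (5 - (-9)) / (2 - (-2)) = 7/2
q[2,3] = (2 - 5) / (3 - 2) = -3
q[-3,-2,2] = (7/2 - (-9)) / (2 - (-3)) = 5/2
q[-2,2,3] = (-3 - 7/2) / (3 - (-2)) = -13/10
q[-3,-2,2,3] = (-13/10 - 5/2) / (3 - (-3)) = -19/30
q(7) = 0 + (-9)·(10) + (5/2)·(10)·(9) + (-19/30)·(10)·(9)·(5) = -150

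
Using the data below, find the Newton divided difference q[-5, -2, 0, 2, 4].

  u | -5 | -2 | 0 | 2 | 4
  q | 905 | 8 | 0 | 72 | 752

2

q[-5,-2] = (8 - 905) / (-2 - (-5)) = -299
q[-2,0] = (0 - 8) / (0 - (-2)) = -4
q[0,2] = (72 - 0) / (2 - 0) = 36
q[2,4] = (752 - 72) / (4 - 2) = 340
q[-5,-2,0] = (-4 - (-299)) / (0 - (-5)) = 59
q[-2,0,2] = (36 - (-4)) / (2 - (-2)) = 10
q[0,2,4] = (340 - 36) / (4 - 0) = 76
q[-5,-2,0,2] = (10 - 59) / (2 - (-5)) = -7
q[-2,0,2,4] = (76 - 10) / (4 - (-2)) = 11
q[-5,-2,0,2,4] = (11 - (-7)) / (4 - (-5)) = 2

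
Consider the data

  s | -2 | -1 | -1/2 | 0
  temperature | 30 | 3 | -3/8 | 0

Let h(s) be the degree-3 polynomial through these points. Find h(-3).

99

Using Newton's divided-difference form:
h[-2,-1] = (3 - 30) / (-1 - (-2)) = -27
h[-1,-1/2] = (-3/8 - 3) / (-1/2 - (-1)) = -27/4
h[-1/2,0] = (0 - (-3/8)) / (0 - (-1/2)) = 3/4
h[-2,-1,-1/2] = (-27/4 - (-27)) / (-1/2 - (-2)) = 27/2
h[-1,-1/2,0] = (3/4 - (-27/4)) / (0 - (-1)) = 15/2
h[-2,-1,-1/2,0] = (15/2 - 27/2) / (0 - (-2)) = -3
h(-3) = 30 + (-27)·(-1) + (27/2)·(-1)·(-2) + (-3)·(-1)·(-2)·(-5/2) = 99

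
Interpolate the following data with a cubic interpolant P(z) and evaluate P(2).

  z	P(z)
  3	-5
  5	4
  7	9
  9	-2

-29/4

Evaluate each Lagrange basis at z = 2:
L_0(2) = (-3)·(-5)·(-7)/[(-2)·(-4)·(-6)] = 35/16
L_1(2) = (-1)·(-5)·(-7)/[(2)·(-2)·(-4)] = -35/16
L_2(2) = (-1)·(-3)·(-7)/[(4)·(2)·(-2)] = 21/16
L_3(2) = (-1)·(-3)·(-5)/[(6)·(4)·(2)] = -5/16
Sum: (-5)·(35/16) + 4·(-35/16) + 9·(21/16) + (-2)·(-5/16) = -29/4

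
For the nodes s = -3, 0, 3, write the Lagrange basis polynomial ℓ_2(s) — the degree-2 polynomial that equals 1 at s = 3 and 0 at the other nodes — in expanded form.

ℓ_2(s) = (s + 3)s / [(6)·(3)]
       = (s^2 + 3s) / (18)

ℓ_2(s) = (1/18)s^2 + (1/6)s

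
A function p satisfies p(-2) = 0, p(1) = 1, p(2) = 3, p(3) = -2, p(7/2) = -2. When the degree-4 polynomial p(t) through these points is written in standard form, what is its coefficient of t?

Build the Lagrange basis polynomials:
L_0(t) = (t - 1)(t - 2)(t - 3)(t - 7/2) / [330] = (1/330)t^4 - (19/660)t^3 + (16/165)t^2 - (89/660)t + 7/110
L_1(t) = (t + 2)(t - 2)(t - 3)(t - 7/2) / [-15] = -(1/15)t^4 + (13/30)t^3 - (13/30)t^2 - (26/15)t + 14/5
L_2(t) = (t + 2)(t - 1)(t - 3)(t - 7/2) / [6] = (1/6)t^4 - (11/12)t^3 + (1/3)t^2 + (47/12)t - 7/2
L_3(t) = (t + 2)(t - 1)(t - 2)(t - 7/2) / [-5] = -(1/5)t^4 + (9/10)t^3 + (1/10)t^2 - (18/5)t + 14/5
L_4(t) = (t + 2)(t - 1)(t - 2)(t - 3) / [165/16] = (16/165)t^4 - (64/165)t^3 - (16/165)t^2 + (256/165)t - 64/55
p(t) = 0·L_0 + 1·L_1 + 3·L_2 + (-2)·L_3 + (-2)·L_4
Only the coefficient of t is needed; take it from each L_i and combine:
0·(-89/660) + 1·(-26/15) + 3·(47/12) + (-2)·(-18/5) + (-2)·(256/165) = 621/44

621/44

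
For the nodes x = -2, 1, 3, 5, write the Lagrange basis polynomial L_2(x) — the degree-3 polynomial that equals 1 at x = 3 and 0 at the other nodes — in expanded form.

L_2(x) = -(1/20)x^3 + (1/5)x^2 + (7/20)x - 1/2

L_2(x) = (x + 2)(x - 1)(x - 5) / [(5)·(2)·(-2)]
       = (x^3 - 4x^2 - 7x + 10) / (-20)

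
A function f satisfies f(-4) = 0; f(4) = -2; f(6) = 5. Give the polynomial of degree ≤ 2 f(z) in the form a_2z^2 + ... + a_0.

f(z) = (3/8)z^2 - (1/4)z - 7

Newton's divided differences:
f[-4,4] = (-2 - 0) / (4 - (-4)) = -1/4
f[4,6] = (5 - (-2)) / (6 - 4) = 7/2
f[-4,4,6] = (7/2 - (-1/4)) / (6 - (-4)) = 3/8
f(z) = (-1/4)·(z + 4) + (3/8)·(z + 4)(z - 4)
Expanding: f(z) = (3/8)z^2 - (1/4)z - 7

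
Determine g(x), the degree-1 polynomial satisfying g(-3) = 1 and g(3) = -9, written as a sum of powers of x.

Build the Lagrange basis polynomials:
L_0(x) = (x - 3) / [-6] = -(1/6)x + 1/2
L_1(x) = (x + 3) / [6] = (1/6)x + 1/2
g(x) = 1·L_0 + (-9)·L_1
  1·L_0(x) = -(1/6)x + 1/2
  (-9)·L_1(x) = -(3/2)x - 9/2
Adding term by term: -(5/3)x - 4

g(x) = -(5/3)x - 4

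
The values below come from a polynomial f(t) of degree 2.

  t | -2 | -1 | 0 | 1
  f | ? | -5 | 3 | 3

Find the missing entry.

The 3 known values determine f uniquely (degree ≤ 2).
L_0(-2) = (-2)·(-3)/[(-1)·(-2)] = 3
L_1(-2) = (-1)·(-3)/[(1)·(-1)] = -3
L_2(-2) = (-1)·(-2)/[(2)·(1)] = 1
Sum: (-5)·(3) + 3·(-3) + 3·(1) = -21

-21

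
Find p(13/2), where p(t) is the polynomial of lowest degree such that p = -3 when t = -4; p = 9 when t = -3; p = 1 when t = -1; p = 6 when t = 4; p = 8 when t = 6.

Evaluate each Lagrange basis at t = 13/2:
L_0(13/2) = (19/2)·(15/2)·(5/2)·(1/2)/[(-1)·(-3)·(-8)·(-10)] = 95/256
L_1(13/2) = (21/2)·(15/2)·(5/2)·(1/2)/[(1)·(-2)·(-7)·(-9)] = -25/32
L_2(13/2) = (21/2)·(19/2)·(5/2)·(1/2)/[(3)·(2)·(-5)·(-7)] = 19/32
L_3(13/2) = (21/2)·(19/2)·(15/2)·(1/2)/[(8)·(7)·(5)·(-2)] = -171/256
L_4(13/2) = (21/2)·(19/2)·(15/2)·(5/2)/[(10)·(9)·(7)·(2)] = 95/64
Sum: (-3)·(95/256) + 9·(-25/32) + 1·(19/32) + 6·(-171/256) + 8·(95/64) = 81/256

81/256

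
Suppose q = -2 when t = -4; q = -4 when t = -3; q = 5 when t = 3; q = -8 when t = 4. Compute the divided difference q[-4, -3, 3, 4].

q[-4,-3] = (-4 - (-2)) / (-3 - (-4)) = -2
q[-3,3] = (5 - (-4)) / (3 - (-3)) = 3/2
q[3,4] = (-8 - 5) / (4 - 3) = -13
q[-4,-3,3] = (3/2 - (-2)) / (3 - (-4)) = 1/2
q[-3,3,4] = (-13 - 3/2) / (4 - (-3)) = -29/14
q[-4,-3,3,4] = (-29/14 - 1/2) / (4 - (-4)) = -9/28

-9/28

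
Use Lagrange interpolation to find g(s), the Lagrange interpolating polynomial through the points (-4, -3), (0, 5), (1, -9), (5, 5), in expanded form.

Build the Lagrange basis polynomials:
L_0(s) = s(s - 1)(s - 5) / [-180] = -(1/180)s^3 + (1/30)s^2 - (1/36)s
L_1(s) = (s + 4)(s - 1)(s - 5) / [20] = (1/20)s^3 - (1/10)s^2 - (19/20)s + 1
L_2(s) = (s + 4)s(s - 5) / [-20] = -(1/20)s^3 + (1/20)s^2 + s
L_3(s) = (s + 4)s(s - 1) / [180] = (1/180)s^3 + (1/60)s^2 - (1/45)s
g(s) = (-3)·L_0 + 5·L_1 + (-9)·L_2 + 5·L_3
  (-3)·L_0(s) = (1/60)s^3 - (1/10)s^2 + (1/12)s
  5·L_1(s) = (1/4)s^3 - (1/2)s^2 - (19/4)s + 5
  (-9)·L_2(s) = (9/20)s^3 - (9/20)s^2 - 9s
  5·L_3(s) = (1/36)s^3 + (1/12)s^2 - (1/9)s
Adding term by term: (67/90)s^3 - (29/30)s^2 - (124/9)s + 5

g(s) = (67/90)s^3 - (29/30)s^2 - (124/9)s + 5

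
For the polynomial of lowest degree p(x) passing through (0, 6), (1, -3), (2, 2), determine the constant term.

6

L_0(x) = (x - 1)(x - 2) / [2] = (1/2)x^2 - (3/2)x + 1
L_1(x) = x(x - 2) / [-1] = -x^2 + 2x
L_2(x) = x(x - 1) / [2] = (1/2)x^2 - (1/2)x
p(x) = 6·L_0 + (-3)·L_1 + 2·L_2
Only the constant term is needed; take it from each L_i and combine:
6·(1) + (-3)·(0) + 2·(0) = 6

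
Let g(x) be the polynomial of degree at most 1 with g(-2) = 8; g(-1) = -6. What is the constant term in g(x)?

-20

L_0(x) = (x + 1) / [-1] = -x - 1
L_1(x) = (x + 2) / [1] = x + 2
g(x) = 8·L_0 + (-6)·L_1
Only the constant term is needed; take it from each L_i and combine:
8·(-1) + (-6)·(2) = -20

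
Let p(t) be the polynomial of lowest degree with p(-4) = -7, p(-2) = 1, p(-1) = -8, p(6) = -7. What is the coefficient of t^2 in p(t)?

L_0(t) = (t + 2)(t + 1)(t - 6) / [-60] = -(1/60)t^3 + (1/20)t^2 + (4/15)t + 1/5
L_1(t) = (t + 4)(t + 1)(t - 6) / [16] = (1/16)t^3 - (1/16)t^2 - (13/8)t - 3/2
L_2(t) = (t + 4)(t + 2)(t - 6) / [-21] = -(1/21)t^3 + (4/3)t + 16/7
L_3(t) = (t + 4)(t + 2)(t + 1) / [560] = (1/560)t^3 + (1/80)t^2 + (1/40)t + 1/70
p(t) = (-7)·L_0 + 1·L_1 + (-8)·L_2 + (-7)·L_3
Only the coefficient of t^2 is needed; take it from each L_i and combine:
(-7)·(1/20) + 1·(-1/16) + (-8)·(0) + (-7)·(1/80) = -1/2

-1/2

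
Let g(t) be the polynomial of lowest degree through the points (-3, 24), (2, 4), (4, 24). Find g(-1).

Evaluate each Lagrange basis at t = -1:
L_0(-1) = (-3)·(-5)/[(-5)·(-7)] = 3/7
L_1(-1) = (2)·(-5)/[(5)·(-2)] = 1
L_2(-1) = (2)·(-3)/[(7)·(2)] = -3/7
Sum: 24·(3/7) + 4·(1) + 24·(-3/7) = 4

4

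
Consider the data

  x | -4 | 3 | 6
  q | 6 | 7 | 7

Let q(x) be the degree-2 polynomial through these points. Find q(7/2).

393/56

Evaluate each Lagrange basis at x = 7/2:
L_0(7/2) = (1/2)·(-5/2)/[(-7)·(-10)] = -1/56
L_1(7/2) = (15/2)·(-5/2)/[(7)·(-3)] = 25/28
L_2(7/2) = (15/2)·(1/2)/[(10)·(3)] = 1/8
Sum: 6·(-1/56) + 7·(25/28) + 7·(1/8) = 393/56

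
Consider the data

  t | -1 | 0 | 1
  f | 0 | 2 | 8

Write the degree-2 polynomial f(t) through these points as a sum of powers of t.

f(t) = 2t^2 + 4t + 2

Newton's divided differences:
f[-1,0] = (2 - 0) / (0 - (-1)) = 2
f[0,1] = (8 - 2) / (1 - 0) = 6
f[-1,0,1] = (6 - 2) / (1 - (-1)) = 2
f(t) = 2·(t + 1) + 2·(t + 1)t
Expanding: f(t) = 2t^2 + 4t + 2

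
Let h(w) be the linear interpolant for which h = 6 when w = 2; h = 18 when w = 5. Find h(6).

22

Evaluate each Lagrange basis at w = 6:
L_0(6) = (1)/[(-3)] = -1/3
L_1(6) = (4)/[(3)] = 4/3
Sum: 6·(-1/3) + 18·(4/3) = 22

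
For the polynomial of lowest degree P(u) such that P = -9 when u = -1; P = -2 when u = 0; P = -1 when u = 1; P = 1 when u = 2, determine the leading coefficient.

The leading coefficient equals the top divided difference P[-1,0,1,2].
P[-1,0] = (-2 - (-9)) / (0 - (-1)) = 7
P[0,1] = (-1 - (-2)) / (1 - 0) = 1
P[1,2] = (1 - (-1)) / (2 - 1) = 2
P[-1,0,1] = (1 - 7) / (1 - (-1)) = -3
P[0,1,2] = (2 - 1) / (2 - 0) = 1/2
P[-1,0,1,2] = (1/2 - (-3)) / (2 - (-1)) = 7/6

7/6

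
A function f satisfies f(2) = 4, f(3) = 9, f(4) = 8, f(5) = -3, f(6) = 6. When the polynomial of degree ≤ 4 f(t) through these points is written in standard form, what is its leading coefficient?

The leading coefficient equals the top divided difference f[2,3,4,5,6].
f[2,3] = (9 - 4) / (3 - 2) = 5
f[3,4] = (8 - 9) / (4 - 3) = -1
f[4,5] = (-3 - 8) / (5 - 4) = -11
f[5,6] = (6 - (-3)) / (6 - 5) = 9
f[2,3,4] = (-1 - 5) / (4 - 2) = -3
f[3,4,5] = (-11 - (-1)) / (5 - 3) = -5
f[4,5,6] = (9 - (-11)) / (6 - 4) = 10
f[2,3,4,5] = (-5 - (-3)) / (5 - 2) = -2/3
f[3,4,5,6] = (10 - (-5)) / (6 - 3) = 5
f[2,3,4,5,6] = (5 - (-2/3)) / (6 - 2) = 17/12

17/12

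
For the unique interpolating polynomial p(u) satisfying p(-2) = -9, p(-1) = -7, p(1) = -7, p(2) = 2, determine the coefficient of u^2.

L_0(u) = (u + 1)(u - 1)(u - 2) / [-12] = -(1/12)u^3 + (1/6)u^2 + (1/12)u - 1/6
L_1(u) = (u + 2)(u - 1)(u - 2) / [6] = (1/6)u^3 - (1/6)u^2 - (2/3)u + 2/3
L_2(u) = (u + 2)(u + 1)(u - 2) / [-6] = -(1/6)u^3 - (1/6)u^2 + (2/3)u + 2/3
L_3(u) = (u + 2)(u + 1)(u - 1) / [12] = (1/12)u^3 + (1/6)u^2 - (1/12)u - 1/6
p(u) = (-9)·L_0 + (-7)·L_1 + (-7)·L_2 + 2·L_3
Only the coefficient of u^2 is needed; take it from each L_i and combine:
(-9)·(1/6) + (-7)·(-1/6) + (-7)·(-1/6) + 2·(1/6) = 7/6

7/6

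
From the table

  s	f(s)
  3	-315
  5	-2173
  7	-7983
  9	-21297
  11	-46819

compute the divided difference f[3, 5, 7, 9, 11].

f[3,5] = (-2173 - (-315)) / (5 - 3) = -929
f[5,7] = (-7983 - (-2173)) / (7 - 5) = -2905
f[7,9] = (-21297 - (-7983)) / (9 - 7) = -6657
f[9,11] = (-46819 - (-21297)) / (11 - 9) = -12761
f[3,5,7] = (-2905 - (-929)) / (7 - 3) = -494
f[5,7,9] = (-6657 - (-2905)) / (9 - 5) = -938
f[7,9,11] = (-12761 - (-6657)) / (11 - 7) = -1526
f[3,5,7,9] = (-938 - (-494)) / (9 - 3) = -74
f[5,7,9,11] = (-1526 - (-938)) / (11 - 5) = -98
f[3,5,7,9,11] = (-98 - (-74)) / (11 - 3) = -3

-3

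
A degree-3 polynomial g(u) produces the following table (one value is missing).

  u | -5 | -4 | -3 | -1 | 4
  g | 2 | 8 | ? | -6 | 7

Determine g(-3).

637/90

The 4 known values determine g uniquely (degree ≤ 3).
Evaluate each Lagrange basis at u = -3:
L_0(-3) = (1)·(-2)·(-7)/[(-1)·(-4)·(-9)] = -7/18
L_1(-3) = (2)·(-2)·(-7)/[(1)·(-3)·(-8)] = 7/6
L_2(-3) = (2)·(1)·(-7)/[(4)·(3)·(-5)] = 7/30
L_3(-3) = (2)·(1)·(-2)/[(9)·(8)·(5)] = -1/90
Sum: 2·(-7/18) + 8·(7/6) + (-6)·(7/30) + 7·(-1/90) = 637/90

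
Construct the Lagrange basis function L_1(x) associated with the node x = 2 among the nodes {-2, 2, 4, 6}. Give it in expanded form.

L_1(x) = (x + 2)(x - 4)(x - 6) / [(4)·(-2)·(-4)]
       = (x^3 - 8x^2 + 4x + 48) / (32)

L_1(x) = (1/32)x^3 - (1/4)x^2 + (1/8)x + 3/2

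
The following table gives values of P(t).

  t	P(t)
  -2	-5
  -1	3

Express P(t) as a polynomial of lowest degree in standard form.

L_0(t) = (t + 1) / [-1] = -t - 1
L_1(t) = (t + 2) / [1] = t + 2
P(t) = (-5)·L_0 + 3·L_1
  (-5)·L_0(t) = 5t + 5
  3·L_1(t) = 3t + 6
Adding term by term: 8t + 11

P(t) = 8t + 11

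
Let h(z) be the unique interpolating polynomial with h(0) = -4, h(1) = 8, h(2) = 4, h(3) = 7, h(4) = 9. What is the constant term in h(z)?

L_0(z) = (z - 1)(z - 2)(z - 3)(z - 4) / [24] = (1/24)z^4 - (5/12)z^3 + (35/24)z^2 - (25/12)z + 1
L_1(z) = z(z - 2)(z - 3)(z - 4) / [-6] = -(1/6)z^4 + (3/2)z^3 - (13/3)z^2 + 4z
L_2(z) = z(z - 1)(z - 3)(z - 4) / [4] = (1/4)z^4 - 2z^3 + (19/4)z^2 - 3z
L_3(z) = z(z - 1)(z - 2)(z - 4) / [-6] = -(1/6)z^4 + (7/6)z^3 - (7/3)z^2 + (4/3)z
L_4(z) = z(z - 1)(z - 2)(z - 3) / [24] = (1/24)z^4 - (1/4)z^3 + (11/24)z^2 - (1/4)z
h(z) = (-4)·L_0 + 8·L_1 + 4·L_2 + 7·L_3 + 9·L_4
Only the constant term is needed; take it from each L_i and combine:
(-4)·(1) + 8·(0) + 4·(0) + 7·(0) + 9·(0) = -4

-4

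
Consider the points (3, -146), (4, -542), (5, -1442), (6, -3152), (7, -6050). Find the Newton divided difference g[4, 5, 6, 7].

-63

g[4,5] = (-1442 - (-542)) / (5 - 4) = -900
g[5,6] = (-3152 - (-1442)) / (6 - 5) = -1710
g[6,7] = (-6050 - (-3152)) / (7 - 6) = -2898
g[4,5,6] = (-1710 - (-900)) / (6 - 4) = -405
g[5,6,7] = (-2898 - (-1710)) / (7 - 5) = -594
g[4,5,6,7] = (-594 - (-405)) / (7 - 4) = -63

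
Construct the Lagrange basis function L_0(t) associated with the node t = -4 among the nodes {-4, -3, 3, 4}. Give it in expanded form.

L_0(t) = -(1/56)t^3 + (1/14)t^2 + (9/56)t - 9/14

L_0(t) = (t + 3)(t - 3)(t - 4) / [(-1)·(-7)·(-8)]
       = (t^3 - 4t^2 - 9t + 36) / (-56)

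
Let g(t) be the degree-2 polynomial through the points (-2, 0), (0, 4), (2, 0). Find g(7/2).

-33/4

Evaluate each Lagrange basis at t = 7/2:
L_0(7/2) = (7/2)·(3/2)/[(-2)·(-4)] = 21/32
L_1(7/2) = (11/2)·(3/2)/[(2)·(-2)] = -33/16
L_2(7/2) = (11/2)·(7/2)/[(4)·(2)] = 77/32
Sum: 0 + 4·(-33/16) + 0 = -33/4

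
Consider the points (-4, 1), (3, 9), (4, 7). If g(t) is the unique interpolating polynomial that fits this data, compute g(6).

9/14

Using Newton's divided-difference form:
g[-4,3] = (9 - 1) / (3 - (-4)) = 8/7
g[3,4] = (7 - 9) / (4 - 3) = -2
g[-4,3,4] = (-2 - 8/7) / (4 - (-4)) = -11/28
g(6) = 1 + (8/7)·(10) + (-11/28)·(10)·(3) = 9/14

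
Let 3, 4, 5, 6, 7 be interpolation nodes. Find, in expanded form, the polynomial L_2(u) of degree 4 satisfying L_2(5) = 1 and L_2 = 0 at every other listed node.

L_2(u) = (u - 3)(u - 4)(u - 6)(u - 7) / [(2)·(1)·(-1)·(-2)]
       = (u^4 - 20u^3 + 145u^2 - 450u + 504) / (4)

L_2(u) = (1/4)u^4 - 5u^3 + (145/4)u^2 - (225/2)u + 126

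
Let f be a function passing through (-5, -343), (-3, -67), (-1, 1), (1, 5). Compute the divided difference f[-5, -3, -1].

-26

f[-5,-3] = (-67 - (-343)) / (-3 - (-5)) = 138
f[-3,-1] = (1 - (-67)) / (-1 - (-3)) = 34
f[-5,-3,-1] = (34 - 138) / (-1 - (-5)) = -26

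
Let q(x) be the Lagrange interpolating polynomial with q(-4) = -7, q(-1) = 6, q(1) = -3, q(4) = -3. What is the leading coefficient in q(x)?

The leading coefficient equals the top divided difference q[-4,-1,1,4].
q[-4,-1] = (6 - (-7)) / (-1 - (-4)) = 13/3
q[-1,1] = (-3 - 6) / (1 - (-1)) = -9/2
q[1,4] = (-3 - (-3)) / (4 - 1) = 0
q[-4,-1,1] = (-9/2 - 13/3) / (1 - (-4)) = -53/30
q[-1,1,4] = (0 - (-9/2)) / (4 - (-1)) = 9/10
q[-4,-1,1,4] = (9/10 - (-53/30)) / (4 - (-4)) = 1/3

1/3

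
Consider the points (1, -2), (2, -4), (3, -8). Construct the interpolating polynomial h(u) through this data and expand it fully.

L_0(u) = (u - 2)(u - 3) / [2] = (1/2)u^2 - (5/2)u + 3
L_1(u) = (u - 1)(u - 3) / [-1] = -u^2 + 4u - 3
L_2(u) = (u - 1)(u - 2) / [2] = (1/2)u^2 - (3/2)u + 1
h(u) = (-2)·L_0 + (-4)·L_1 + (-8)·L_2
  (-2)·L_0(u) = -u^2 + 5u - 6
  (-4)·L_1(u) = 4u^2 - 16u + 12
  (-8)·L_2(u) = -4u^2 + 12u - 8
Adding term by term: -u^2 + u - 2

h(u) = -u^2 + u - 2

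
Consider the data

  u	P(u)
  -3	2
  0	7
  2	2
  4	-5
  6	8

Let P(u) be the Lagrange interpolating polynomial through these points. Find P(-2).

L_0(-2) = (-2)·(-4)·(-6)·(-8)/[(-3)·(-5)·(-7)·(-9)] = 128/315
L_1(-2) = (1)·(-4)·(-6)·(-8)/[(3)·(-2)·(-4)·(-6)] = 4/3
L_2(-2) = (1)·(-2)·(-6)·(-8)/[(5)·(2)·(-2)·(-4)] = -6/5
L_3(-2) = (1)·(-2)·(-4)·(-8)/[(7)·(4)·(2)·(-2)] = 4/7
L_4(-2) = (1)·(-2)·(-4)·(-6)/[(9)·(6)·(4)·(2)] = -1/9
Sum: 2·(128/315) + 7·(4/3) + 2·(-6/5) + (-5)·(4/7) + 8·(-1/9) = 4

4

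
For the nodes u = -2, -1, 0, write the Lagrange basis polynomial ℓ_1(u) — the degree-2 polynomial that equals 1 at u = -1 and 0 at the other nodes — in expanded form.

ℓ_1(u) = -u^2 - 2u

ℓ_1(u) = (u + 2)u / [(1)·(-1)]
       = (u^2 + 2u) / (-1)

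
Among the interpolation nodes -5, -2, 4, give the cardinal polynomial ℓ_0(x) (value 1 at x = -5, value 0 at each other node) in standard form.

ℓ_0(x) = (x + 2)(x - 4) / [(-3)·(-9)]
       = (x^2 - 2x - 8) / (27)

ℓ_0(x) = (1/27)x^2 - (2/27)x - 8/27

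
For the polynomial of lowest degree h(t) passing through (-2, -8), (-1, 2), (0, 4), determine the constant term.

L_0(t) = (t + 1)t / [2] = (1/2)t^2 + (1/2)t
L_1(t) = (t + 2)t / [-1] = -t^2 - 2t
L_2(t) = (t + 2)(t + 1) / [2] = (1/2)t^2 + (3/2)t + 1
h(t) = (-8)·L_0 + 2·L_1 + 4·L_2
Only the constant term is needed; take it from each L_i and combine:
(-8)·(0) + 2·(0) + 4·(1) = 4

4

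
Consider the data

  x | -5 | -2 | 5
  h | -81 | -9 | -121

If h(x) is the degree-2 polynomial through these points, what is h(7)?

-225

Evaluate each Lagrange basis at x = 7:
L_0(7) = (9)·(2)/[(-3)·(-10)] = 3/5
L_1(7) = (12)·(2)/[(3)·(-7)] = -8/7
L_2(7) = (12)·(9)/[(10)·(7)] = 54/35
Sum: (-81)·(3/5) + (-9)·(-8/7) + (-121)·(54/35) = -225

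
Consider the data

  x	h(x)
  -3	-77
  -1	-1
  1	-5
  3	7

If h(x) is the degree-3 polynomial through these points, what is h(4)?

49

Using Newton's divided-difference form:
h[-3,-1] = (-1 - (-77)) / (-1 - (-3)) = 38
h[-1,1] = (-5 - (-1)) / (1 - (-1)) = -2
h[1,3] = (7 - (-5)) / (3 - 1) = 6
h[-3,-1,1] = (-2 - 38) / (1 - (-3)) = -10
h[-1,1,3] = (6 - (-2)) / (3 - (-1)) = 2
h[-3,-1,1,3] = (2 - (-10)) / (3 - (-3)) = 2
h(4) = -77 + 38·(7) + (-10)·(7)·(5) + 2·(7)·(5)·(3) = 49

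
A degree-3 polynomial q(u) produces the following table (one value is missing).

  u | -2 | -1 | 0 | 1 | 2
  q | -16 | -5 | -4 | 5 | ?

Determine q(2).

The 4 known values determine q uniquely (degree ≤ 3).
Evaluate each Lagrange basis at u = 2:
L_0(2) = (3)·(2)·(1)/[(-1)·(-2)·(-3)] = -1
L_1(2) = (4)·(2)·(1)/[(1)·(-1)·(-2)] = 4
L_2(2) = (4)·(3)·(1)/[(2)·(1)·(-1)] = -6
L_3(2) = (4)·(3)·(2)/[(3)·(2)·(1)] = 4
Sum: (-16)·(-1) + (-5)·(4) + (-4)·(-6) + 5·(4) = 40

40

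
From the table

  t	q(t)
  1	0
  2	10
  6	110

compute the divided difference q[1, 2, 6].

3

q[1,2] = (10 - 0) / (2 - 1) = 10
q[2,6] = (110 - 10) / (6 - 2) = 25
q[1,2,6] = (25 - 10) / (6 - 1) = 3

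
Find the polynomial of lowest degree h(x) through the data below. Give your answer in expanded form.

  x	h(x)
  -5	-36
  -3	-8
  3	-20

L_0(x) = (x + 3)(x - 3) / [16] = (1/16)x^2 - 9/16
L_1(x) = (x + 5)(x - 3) / [-12] = -(1/12)x^2 - (1/6)x + 5/4
L_2(x) = (x + 5)(x + 3) / [48] = (1/48)x^2 + (1/6)x + 5/16
h(x) = (-36)·L_0 + (-8)·L_1 + (-20)·L_2
  (-36)·L_0(x) = -(9/4)x^2 + 81/4
  (-8)·L_1(x) = (2/3)x^2 + (4/3)x - 10
  (-20)·L_2(x) = -(5/12)x^2 - (10/3)x - 25/4
Adding term by term: -2x^2 - 2x + 4

h(x) = -2x^2 - 2x + 4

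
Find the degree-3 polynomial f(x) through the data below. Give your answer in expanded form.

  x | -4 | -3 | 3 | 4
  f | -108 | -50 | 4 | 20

L_0(x) = (x + 3)(x - 3)(x - 4) / [-56] = -(1/56)x^3 + (1/14)x^2 + (9/56)x - 9/14
L_1(x) = (x + 4)(x - 3)(x - 4) / [42] = (1/42)x^3 - (1/14)x^2 - (8/21)x + 8/7
L_2(x) = (x + 4)(x + 3)(x - 4) / [-42] = -(1/42)x^3 - (1/14)x^2 + (8/21)x + 8/7
L_3(x) = (x + 4)(x + 3)(x - 3) / [56] = (1/56)x^3 + (1/14)x^2 - (9/56)x - 9/14
f(x) = (-108)·L_0 + (-50)·L_1 + 4·L_2 + 20·L_3
  (-108)·L_0(x) = (27/14)x^3 - (54/7)x^2 - (243/14)x + 486/7
  (-50)·L_1(x) = -(25/21)x^3 + (25/7)x^2 + (400/21)x - 400/7
  4·L_2(x) = -(2/21)x^3 - (2/7)x^2 + (32/21)x + 32/7
  20·L_3(x) = (5/14)x^3 + (10/7)x^2 - (45/14)x - 90/7
Adding term by term: x^3 - 3x^2 + 4

f(x) = x^3 - 3x^2 + 4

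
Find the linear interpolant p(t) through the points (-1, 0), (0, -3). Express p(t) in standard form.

p(t) = -3t - 3

L_0(t) = t / [-1] = -t
L_1(t) = (t + 1) / [1] = t + 1
p(t) = 0·L_0 + (-3)·L_1
  0·L_0(t) = 0
  (-3)·L_1(t) = -3t - 3
Adding term by term: -3t - 3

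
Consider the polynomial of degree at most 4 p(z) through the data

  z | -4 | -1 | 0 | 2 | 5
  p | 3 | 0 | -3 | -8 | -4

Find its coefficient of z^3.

Build the Lagrange basis polynomials:
L_0(z) = (z + 1)z(z - 2)(z - 5) / [648] = (1/648)z^4 - (1/108)z^3 + (1/216)z^2 + (5/324)z
L_1(z) = (z + 4)z(z - 2)(z - 5) / [-54] = -(1/54)z^4 + (1/18)z^3 + (1/3)z^2 - (20/27)z
L_2(z) = (z + 4)(z + 1)(z - 2)(z - 5) / [40] = (1/40)z^4 - (1/20)z^3 - (21/40)z^2 + (11/20)z + 1
L_3(z) = (z + 4)(z + 1)z(z - 5) / [-108] = -(1/108)z^4 + (7/36)z^2 + (5/27)z
L_4(z) = (z + 4)(z + 1)z(z - 2) / [810] = (1/810)z^4 + (1/270)z^3 - (1/135)z^2 - (4/405)z
p(z) = 3·L_0 + 0·L_1 + (-3)·L_2 + (-8)·L_3 + (-4)·L_4
Only the coefficient of z^3 is needed; take it from each L_i and combine:
3·(-1/108) + 0·(1/18) + (-3)·(-1/20) + (-8)·(0) + (-4)·(1/270) = 29/270

29/270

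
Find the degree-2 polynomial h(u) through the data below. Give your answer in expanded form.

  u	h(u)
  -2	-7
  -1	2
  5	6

L_0(u) = (u + 1)(u - 5) / [7] = (1/7)u^2 - (4/7)u - 5/7
L_1(u) = (u + 2)(u - 5) / [-6] = -(1/6)u^2 + (1/2)u + 5/3
L_2(u) = (u + 2)(u + 1) / [42] = (1/42)u^2 + (1/14)u + 1/21
h(u) = (-7)·L_0 + 2·L_1 + 6·L_2
  (-7)·L_0(u) = -u^2 + 4u + 5
  2·L_1(u) = -(1/3)u^2 + u + 10/3
  6·L_2(u) = (1/7)u^2 + (3/7)u + 2/7
Adding term by term: -(25/21)u^2 + (38/7)u + 181/21

h(u) = -(25/21)u^2 + (38/7)u + 181/21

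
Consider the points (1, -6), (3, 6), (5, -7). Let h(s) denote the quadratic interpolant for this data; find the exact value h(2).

25/8

Evaluate each Lagrange basis at s = 2:
L_0(2) = (-1)·(-3)/[(-2)·(-4)] = 3/8
L_1(2) = (1)·(-3)/[(2)·(-2)] = 3/4
L_2(2) = (1)·(-1)/[(4)·(2)] = -1/8
Sum: (-6)·(3/8) + 6·(3/4) + (-7)·(-1/8) = 25/8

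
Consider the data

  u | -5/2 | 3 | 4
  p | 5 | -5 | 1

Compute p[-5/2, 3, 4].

172/143

p[-5/2,3] = (-5 - 5) / (3 - (-5/2)) = -20/11
p[3,4] = (1 - (-5)) / (4 - 3) = 6
p[-5/2,3,4] = (6 - (-20/11)) / (4 - (-5/2)) = 172/143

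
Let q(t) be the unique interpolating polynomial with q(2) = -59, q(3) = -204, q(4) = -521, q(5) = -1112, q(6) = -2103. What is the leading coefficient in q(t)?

-1

L_0(t) = (t - 3)(t - 4)(t - 5)(t - 6) / [24] = (1/24)t^4 - (3/4)t^3 + (119/24)t^2 - (57/4)t + 15
L_1(t) = (t - 2)(t - 4)(t - 5)(t - 6) / [-6] = -(1/6)t^4 + (17/6)t^3 - (52/3)t^2 + (134/3)t - 40
L_2(t) = (t - 2)(t - 3)(t - 5)(t - 6) / [4] = (1/4)t^4 - 4t^3 + (91/4)t^2 - 54t + 45
L_3(t) = (t - 2)(t - 3)(t - 4)(t - 6) / [-6] = -(1/6)t^4 + (5/2)t^3 - (40/3)t^2 + 30t - 24
L_4(t) = (t - 2)(t - 3)(t - 4)(t - 5) / [24] = (1/24)t^4 - (7/12)t^3 + (71/24)t^2 - (77/12)t + 5
q(t) = (-59)·L_0 + (-204)·L_1 + (-521)·L_2 + (-1112)·L_3 + (-2103)·L_4
Only the coefficient of t^4 is needed; take it from each L_i and combine:
(-59)·(1/24) + (-204)·(-1/6) + (-521)·(1/4) + (-1112)·(-1/6) + (-2103)·(1/24) = -1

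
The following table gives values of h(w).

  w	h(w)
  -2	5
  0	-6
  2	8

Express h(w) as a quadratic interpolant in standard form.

h(w) = (25/8)w^2 + (3/4)w - 6

Newton's divided differences:
h[-2,0] = (-6 - 5) / (0 - (-2)) = -11/2
h[0,2] = (8 - (-6)) / (2 - 0) = 7
h[-2,0,2] = (7 - (-11/2)) / (2 - (-2)) = 25/8
h(w) = 5 + (-11/2)·(w + 2) + (25/8)·(w + 2)w
Expanding: h(w) = (25/8)w^2 + (3/4)w - 6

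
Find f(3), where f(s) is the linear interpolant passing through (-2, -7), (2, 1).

Evaluate each Lagrange basis at s = 3:
L_0(3) = (1)/[(-4)] = -1/4
L_1(3) = (5)/[(4)] = 5/4
Sum: (-7)·(-1/4) + 1·(5/4) = 3

3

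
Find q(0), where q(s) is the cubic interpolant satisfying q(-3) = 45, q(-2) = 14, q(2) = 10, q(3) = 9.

0

L_0(0) = (2)·(-2)·(-3)/[(-1)·(-5)·(-6)] = -2/5
L_1(0) = (3)·(-2)·(-3)/[(1)·(-4)·(-5)] = 9/10
L_2(0) = (3)·(2)·(-3)/[(5)·(4)·(-1)] = 9/10
L_3(0) = (3)·(2)·(-2)/[(6)·(5)·(1)] = -2/5
Sum: 45·(-2/5) + 14·(9/10) + 10·(9/10) + 9·(-2/5) = 0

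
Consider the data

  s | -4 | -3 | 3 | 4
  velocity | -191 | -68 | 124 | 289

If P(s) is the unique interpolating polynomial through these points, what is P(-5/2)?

-131/4

Using Newton's divided-difference form:
P[-4,-3] = (-68 - (-191)) / (-3 - (-4)) = 123
P[-3,3] = (124 - (-68)) / (3 - (-3)) = 32
P[3,4] = (289 - 124) / (4 - 3) = 165
P[-4,-3,3] = (32 - 123) / (3 - (-4)) = -13
P[-3,3,4] = (165 - 32) / (4 - (-3)) = 19
P[-4,-3,3,4] = (19 - (-13)) / (4 - (-4)) = 4
P(-5/2) = -191 + 123·(3/2) + (-13)·(3/2)·(1/2) + 4·(3/2)·(1/2)·(-11/2) = -131/4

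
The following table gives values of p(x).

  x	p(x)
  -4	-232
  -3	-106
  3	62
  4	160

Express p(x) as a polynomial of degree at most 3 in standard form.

p(x) = 3x^3 - 2x^2 + x - 4

Build the Lagrange basis polynomials:
L_0(x) = (x + 3)(x - 3)(x - 4) / [-56] = -(1/56)x^3 + (1/14)x^2 + (9/56)x - 9/14
L_1(x) = (x + 4)(x - 3)(x - 4) / [42] = (1/42)x^3 - (1/14)x^2 - (8/21)x + 8/7
L_2(x) = (x + 4)(x + 3)(x - 4) / [-42] = -(1/42)x^3 - (1/14)x^2 + (8/21)x + 8/7
L_3(x) = (x + 4)(x + 3)(x - 3) / [56] = (1/56)x^3 + (1/14)x^2 - (9/56)x - 9/14
p(x) = (-232)·L_0 + (-106)·L_1 + 62·L_2 + 160·L_3
  (-232)·L_0(x) = (29/7)x^3 - (116/7)x^2 - (261/7)x + 1044/7
  (-106)·L_1(x) = -(53/21)x^3 + (53/7)x^2 + (848/21)x - 848/7
  62·L_2(x) = -(31/21)x^3 - (31/7)x^2 + (496/21)x + 496/7
  160·L_3(x) = (20/7)x^3 + (80/7)x^2 - (180/7)x - 720/7
Adding term by term: 3x^3 - 2x^2 + x - 4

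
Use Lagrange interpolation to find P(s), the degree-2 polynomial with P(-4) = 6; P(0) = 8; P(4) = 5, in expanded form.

P(s) = -(5/32)s^2 - (1/8)s + 8

Build the Lagrange basis polynomials:
L_0(s) = s(s - 4) / [32] = (1/32)s^2 - (1/8)s
L_1(s) = (s + 4)(s - 4) / [-16] = -(1/16)s^2 + 1
L_2(s) = (s + 4)s / [32] = (1/32)s^2 + (1/8)s
P(s) = 6·L_0 + 8·L_1 + 5·L_2
  6·L_0(s) = (3/16)s^2 - (3/4)s
  8·L_1(s) = -(1/2)s^2 + 8
  5·L_2(s) = (5/32)s^2 + (5/8)s
Adding term by term: -(5/32)s^2 - (1/8)s + 8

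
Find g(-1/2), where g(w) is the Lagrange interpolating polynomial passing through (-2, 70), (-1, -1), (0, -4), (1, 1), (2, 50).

Evaluate each Lagrange basis at w = -1/2:
L_0(-1/2) = (1/2)·(-1/2)·(-3/2)·(-5/2)/[(-1)·(-2)·(-3)·(-4)] = -5/128
L_1(-1/2) = (3/2)·(-1/2)·(-3/2)·(-5/2)/[(1)·(-1)·(-2)·(-3)] = 15/32
L_2(-1/2) = (3/2)·(1/2)·(-3/2)·(-5/2)/[(2)·(1)·(-1)·(-2)] = 45/64
L_3(-1/2) = (3/2)·(1/2)·(-1/2)·(-5/2)/[(3)·(2)·(1)·(-1)] = -5/32
L_4(-1/2) = (3/2)·(1/2)·(-1/2)·(-3/2)/[(4)·(3)·(2)·(1)] = 3/128
Sum: 70·(-5/128) + (-1)·(15/32) + (-4)·(45/64) + 1·(-5/32) + 50·(3/128) = -5

-5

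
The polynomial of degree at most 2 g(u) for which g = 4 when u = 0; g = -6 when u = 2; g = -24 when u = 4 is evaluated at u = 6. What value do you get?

Using Newton's divided-difference form:
g[0,2] = (-6 - 4) / (2 - 0) = -5
g[2,4] = (-24 - (-6)) / (4 - 2) = -9
g[0,2,4] = (-9 - (-5)) / (4 - 0) = -1
g(6) = 4 + (-5)·(6) + (-1)·(6)·(4) = -50

-50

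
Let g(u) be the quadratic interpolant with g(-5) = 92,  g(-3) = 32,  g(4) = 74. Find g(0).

2

Using Newton's divided-difference form:
g[-5,-3] = (32 - 92) / (-3 - (-5)) = -30
g[-3,4] = (74 - 32) / (4 - (-3)) = 6
g[-5,-3,4] = (6 - (-30)) / (4 - (-5)) = 4
g(0) = 92 + (-30)·(5) + 4·(5)·(3) = 2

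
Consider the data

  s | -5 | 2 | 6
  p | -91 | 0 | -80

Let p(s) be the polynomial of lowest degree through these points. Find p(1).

5

Using Newton's divided-difference form:
p[-5,2] = (0 - (-91)) / (2 - (-5)) = 13
p[2,6] = (-80 - 0) / (6 - 2) = -20
p[-5,2,6] = (-20 - 13) / (6 - (-5)) = -3
p(1) = -91 + 13·(6) + (-3)·(6)·(-1) = 5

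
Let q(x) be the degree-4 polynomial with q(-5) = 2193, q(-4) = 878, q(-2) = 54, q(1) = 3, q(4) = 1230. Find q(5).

L_0(5) = (9)·(7)·(4)·(1)/[(-1)·(-3)·(-6)·(-9)] = 14/9
L_1(5) = (10)·(7)·(4)·(1)/[(1)·(-2)·(-5)·(-8)] = -7/2
L_2(5) = (10)·(9)·(4)·(1)/[(3)·(2)·(-3)·(-6)] = 10/3
L_3(5) = (10)·(9)·(7)·(1)/[(6)·(5)·(3)·(-3)] = -7/3
L_4(5) = (10)·(9)·(7)·(4)/[(9)·(8)·(6)·(3)] = 35/18
Sum: 2193·(14/9) + 878·(-7/2) + 54·(10/3) + 3·(-7/3) + 1230·(35/18) = 2903

2903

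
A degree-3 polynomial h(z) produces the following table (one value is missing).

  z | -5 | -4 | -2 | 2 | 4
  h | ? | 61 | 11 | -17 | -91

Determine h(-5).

The 4 known values determine h uniquely (degree ≤ 3).
L_0(-5) = (-3)·(-7)·(-9)/[(-2)·(-6)·(-8)] = 63/32
L_1(-5) = (-1)·(-7)·(-9)/[(2)·(-4)·(-6)] = -21/16
L_2(-5) = (-1)·(-3)·(-9)/[(6)·(4)·(-2)] = 9/16
L_3(-5) = (-1)·(-3)·(-7)/[(8)·(6)·(2)] = -7/32
Sum: 61·(63/32) + 11·(-21/16) + (-17)·(9/16) + (-91)·(-7/32) = 116

116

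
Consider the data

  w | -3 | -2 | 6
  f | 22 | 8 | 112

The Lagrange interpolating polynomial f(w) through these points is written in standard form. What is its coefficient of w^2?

3

Build the Lagrange basis polynomials:
L_0(w) = (w + 2)(w - 6) / [9] = (1/9)w^2 - (4/9)w - 4/3
L_1(w) = (w + 3)(w - 6) / [-8] = -(1/8)w^2 + (3/8)w + 9/4
L_2(w) = (w + 3)(w + 2) / [72] = (1/72)w^2 + (5/72)w + 1/12
f(w) = 22·L_0 + 8·L_1 + 112·L_2
Only the coefficient of w^2 is needed; take it from each L_i and combine:
22·(1/9) + 8·(-1/8) + 112·(1/72) = 3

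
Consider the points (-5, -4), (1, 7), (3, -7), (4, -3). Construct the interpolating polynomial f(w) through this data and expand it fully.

L_0(w) = (w - 1)(w - 3)(w - 4) / [-432] = -(1/432)w^3 + (1/54)w^2 - (19/432)w + 1/36
L_1(w) = (w + 5)(w - 3)(w - 4) / [36] = (1/36)w^3 - (1/18)w^2 - (23/36)w + 5/3
L_2(w) = (w + 5)(w - 1)(w - 4) / [-16] = -(1/16)w^3 + (21/16)w - 5/4
L_3(w) = (w + 5)(w - 1)(w - 3) / [27] = (1/27)w^3 + (1/27)w^2 - (17/27)w + 5/9
f(w) = (-4)·L_0 + 7·L_1 + (-7)·L_2 + (-3)·L_3
  (-4)·L_0(w) = (1/108)w^3 - (2/27)w^2 + (19/108)w - 1/9
  7·L_1(w) = (7/36)w^3 - (7/18)w^2 - (161/36)w + 35/3
  (-7)·L_2(w) = (7/16)w^3 - (147/16)w + 35/4
  (-3)·L_3(w) = -(1/9)w^3 - (1/9)w^2 + (17/9)w - 5/3
Adding term by term: (229/432)w^3 - (31/54)w^2 - (5009/432)w + 671/36

f(w) = (229/432)w^3 - (31/54)w^2 - (5009/432)w + 671/36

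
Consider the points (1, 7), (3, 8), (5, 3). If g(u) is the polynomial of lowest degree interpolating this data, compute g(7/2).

Evaluate each Lagrange basis at u = 7/2:
L_0(7/2) = (1/2)·(-3/2)/[(-2)·(-4)] = -3/32
L_1(7/2) = (5/2)·(-3/2)/[(2)·(-2)] = 15/16
L_2(7/2) = (5/2)·(1/2)/[(4)·(2)] = 5/32
Sum: 7·(-3/32) + 8·(15/16) + 3·(5/32) = 117/16

117/16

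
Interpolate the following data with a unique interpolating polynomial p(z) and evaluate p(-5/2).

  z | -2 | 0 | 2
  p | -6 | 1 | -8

-41/4

Evaluate each Lagrange basis at z = -5/2:
L_0(-5/2) = (-5/2)·(-9/2)/[(-2)·(-4)] = 45/32
L_1(-5/2) = (-1/2)·(-9/2)/[(2)·(-2)] = -9/16
L_2(-5/2) = (-1/2)·(-5/2)/[(4)·(2)] = 5/32
Sum: (-6)·(45/32) + 1·(-9/16) + (-8)·(5/32) = -41/4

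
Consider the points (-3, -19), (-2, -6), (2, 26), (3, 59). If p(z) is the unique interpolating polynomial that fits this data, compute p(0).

2

Using Newton's divided-difference form:
p[-3,-2] = (-6 - (-19)) / (-2 - (-3)) = 13
p[-2,2] = (26 - (-6)) / (2 - (-2)) = 8
p[2,3] = (59 - 26) / (3 - 2) = 33
p[-3,-2,2] = (8 - 13) / (2 - (-3)) = -1
p[-2,2,3] = (33 - 8) / (3 - (-2)) = 5
p[-3,-2,2,3] = (5 - (-1)) / (3 - (-3)) = 1
p(0) = -19 + 13·(3) + (-1)·(3)·(2) + 1·(3)·(2)·(-2) = 2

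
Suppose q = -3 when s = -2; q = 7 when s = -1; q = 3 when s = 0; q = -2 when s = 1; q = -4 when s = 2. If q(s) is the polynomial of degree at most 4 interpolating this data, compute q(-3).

Using Newton's divided-difference form:
q[-2,-1] = (7 - (-3)) / (-1 - (-2)) = 10
q[-1,0] = (3 - 7) / (0 - (-1)) = -4
q[0,1] = (-2 - 3) / (1 - 0) = -5
q[1,2] = (-4 - (-2)) / (2 - 1) = -2
q[-2,-1,0] = (-4 - 10) / (0 - (-2)) = -7
q[-1,0,1] = (-5 - (-4)) / (1 - (-1)) = -1/2
q[0,1,2] = (-2 - (-5)) / (2 - 0) = 3/2
q[-2,-1,0,1] = (-1/2 - (-7)) / (1 - (-2)) = 13/6
q[-1,0,1,2] = (3/2 - (-1/2)) / (2 - (-1)) = 2/3
q[-2,-1,0,1,2] = (2/3 - 13/6) / (2 - (-2)) = -3/8
q(-3) = -3 + 10·(-1) + (-7)·(-1)·(-2) + (13/6)·(-1)·(-2)·(-3) + (-3/8)·(-1)·(-2)·(-3)·(-4) = -49

-49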